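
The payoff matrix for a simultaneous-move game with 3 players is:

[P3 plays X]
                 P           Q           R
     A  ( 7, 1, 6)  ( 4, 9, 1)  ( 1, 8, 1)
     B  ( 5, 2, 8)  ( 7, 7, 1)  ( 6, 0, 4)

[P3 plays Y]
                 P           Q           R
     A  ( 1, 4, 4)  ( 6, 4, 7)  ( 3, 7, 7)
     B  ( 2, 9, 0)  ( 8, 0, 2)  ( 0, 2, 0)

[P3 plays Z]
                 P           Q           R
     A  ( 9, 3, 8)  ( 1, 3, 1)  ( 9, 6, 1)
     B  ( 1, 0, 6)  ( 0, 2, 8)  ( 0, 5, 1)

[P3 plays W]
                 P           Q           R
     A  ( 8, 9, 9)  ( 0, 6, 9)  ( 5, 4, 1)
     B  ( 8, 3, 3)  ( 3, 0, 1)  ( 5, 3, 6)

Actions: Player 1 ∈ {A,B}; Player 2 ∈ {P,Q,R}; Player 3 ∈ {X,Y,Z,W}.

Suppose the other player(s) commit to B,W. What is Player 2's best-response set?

P2 best: {P,R}

u_2(P vs B,W) = 3
u_2(Q vs B,W) = 0
u_2(R vs B,W) = 3
max payoff 3 at {P,R}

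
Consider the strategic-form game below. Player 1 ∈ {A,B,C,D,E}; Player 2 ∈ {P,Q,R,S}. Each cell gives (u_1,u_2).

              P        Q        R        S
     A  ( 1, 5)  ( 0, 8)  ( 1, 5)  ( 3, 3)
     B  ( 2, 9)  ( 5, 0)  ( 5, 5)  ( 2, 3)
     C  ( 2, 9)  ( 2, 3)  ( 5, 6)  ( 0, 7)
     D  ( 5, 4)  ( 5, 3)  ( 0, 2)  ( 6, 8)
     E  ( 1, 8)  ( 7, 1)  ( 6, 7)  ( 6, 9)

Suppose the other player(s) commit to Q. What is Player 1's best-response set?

P1 best: {E}

u_1(A vs Q) = 0
u_1(B vs Q) = 5
u_1(C vs Q) = 2
u_1(D vs Q) = 5
u_1(E vs Q) = 7
max payoff 7 at {E}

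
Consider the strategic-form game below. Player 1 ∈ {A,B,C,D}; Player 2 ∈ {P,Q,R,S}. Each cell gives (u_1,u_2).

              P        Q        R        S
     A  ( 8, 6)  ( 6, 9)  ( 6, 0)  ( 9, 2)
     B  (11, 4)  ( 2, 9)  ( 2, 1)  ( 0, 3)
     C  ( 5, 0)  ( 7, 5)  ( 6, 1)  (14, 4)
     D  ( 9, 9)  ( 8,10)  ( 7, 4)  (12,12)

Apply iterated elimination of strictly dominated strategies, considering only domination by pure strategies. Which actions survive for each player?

IESDS → P1:{C,D} P2:{Q,S}

P1 drop A (D beats it: P:9>8 Q:8>6 R:7>6 S:12>9)
P2 drop P (Q beats it: B:9>4 C:5>0 D:10>9)
P1 drop B (C beats it: Q:7>2 R:6>2 S:14>0)
P2 drop R (Q beats it: C:5>1 D:10>4)
P1→{C,D} P2→{Q,S}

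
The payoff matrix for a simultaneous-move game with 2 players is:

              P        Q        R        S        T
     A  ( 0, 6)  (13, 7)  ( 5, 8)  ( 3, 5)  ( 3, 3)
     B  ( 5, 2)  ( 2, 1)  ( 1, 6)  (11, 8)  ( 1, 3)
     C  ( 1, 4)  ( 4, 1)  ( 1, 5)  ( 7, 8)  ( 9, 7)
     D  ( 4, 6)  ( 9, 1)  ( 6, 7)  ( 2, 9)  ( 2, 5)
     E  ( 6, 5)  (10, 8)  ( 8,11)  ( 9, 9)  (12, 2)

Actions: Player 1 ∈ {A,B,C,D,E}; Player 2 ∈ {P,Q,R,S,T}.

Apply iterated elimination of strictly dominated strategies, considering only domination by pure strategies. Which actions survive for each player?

P1 drop C (E beats it: P:6>1 Q:10>4 R:8>1 S:9>7 T:12>9)
P1 drop D (E beats it: P:6>4 Q:10>9 R:8>6 S:9>2 T:12>2)
P2 drop P (R beats it: A:8>6 B:6>2 E:11>5)
P2 drop Q (R beats it: A:8>7 B:6>1 E:11>8)
P1 drop A (E beats it: R:8>5 S:9>3 T:12>3)
P2 drop T (R beats it: B:6>3 E:11>2)
P1→{B,E} P2→{R,S}

Survivors P1:{B,E} P2:{R,S}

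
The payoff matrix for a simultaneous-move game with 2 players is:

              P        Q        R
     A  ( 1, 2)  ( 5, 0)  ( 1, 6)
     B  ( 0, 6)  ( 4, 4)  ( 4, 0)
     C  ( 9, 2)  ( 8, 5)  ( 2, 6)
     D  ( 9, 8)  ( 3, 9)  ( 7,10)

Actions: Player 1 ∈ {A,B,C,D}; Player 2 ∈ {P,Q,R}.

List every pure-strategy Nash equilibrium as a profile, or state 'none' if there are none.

(A,P): not NE [P1→D gives 9>1; P2→R gives 6>2]
(A,Q): not NE [P1→C gives 8>5; P2→R gives 6>0]
(A,R): not NE [P1→D gives 7>1]
(B,P): not NE [P1→D gives 9>0]
(B,Q): not NE [P1→C gives 8>4; P2→P gives 6>4]
(B,R): not NE [P1→D gives 7>4; P2→P gives 6>0]
(C,P): not NE [P2→R gives 6>2]
(C,Q): not NE [P2→R gives 6>5]
(C,R): not NE [P1→D gives 7>2]
(D,P): not NE [P2→R gives 10>8]
(D,Q): not NE [P1→C gives 8>3; P2→R gives 10>9]
(D,R): NE

NE set: (D,R)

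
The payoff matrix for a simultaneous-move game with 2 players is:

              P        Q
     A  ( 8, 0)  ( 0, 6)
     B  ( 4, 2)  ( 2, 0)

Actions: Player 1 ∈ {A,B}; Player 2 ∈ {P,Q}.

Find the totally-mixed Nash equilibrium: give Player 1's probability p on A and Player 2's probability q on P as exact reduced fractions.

P1 indiff ⇒ q·8+(1-q)·0 = q·4+(1-q)·2 ⇒ q(4) = (1-q)(2) ⇒ q = 1/3
P2 indiff ⇒ p·0+(1-p)·2 = p·6+(1-p)·0 ⇒ p(-6) = (1-p)(-2) ⇒ p = 1/4

p=1/4, q=1/3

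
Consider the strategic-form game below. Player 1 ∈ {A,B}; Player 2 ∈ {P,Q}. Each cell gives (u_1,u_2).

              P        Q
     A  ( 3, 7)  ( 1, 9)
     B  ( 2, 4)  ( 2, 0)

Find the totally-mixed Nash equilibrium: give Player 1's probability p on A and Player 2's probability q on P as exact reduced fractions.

(p,q) = (2/3, 1/2)

P1 indiff ⇒ q·3+(1-q)·1 = q·2+(1-q)·2 ⇒ q(1) = (1-q)(1) ⇒ q = 1/2
P2 indiff ⇒ p·7+(1-p)·4 = p·9+(1-p)·0 ⇒ p(-2) = (1-p)(-4) ⇒ p = 2/3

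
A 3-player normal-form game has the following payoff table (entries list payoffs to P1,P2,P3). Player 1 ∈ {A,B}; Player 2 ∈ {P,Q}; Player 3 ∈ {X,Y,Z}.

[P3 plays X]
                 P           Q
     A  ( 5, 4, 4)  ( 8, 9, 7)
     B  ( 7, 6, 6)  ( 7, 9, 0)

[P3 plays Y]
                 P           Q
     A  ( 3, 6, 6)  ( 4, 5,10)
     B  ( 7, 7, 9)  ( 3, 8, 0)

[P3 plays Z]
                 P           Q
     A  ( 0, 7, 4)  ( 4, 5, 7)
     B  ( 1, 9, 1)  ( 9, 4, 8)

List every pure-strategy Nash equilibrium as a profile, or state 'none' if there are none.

PSNE: ∅

(A,P,X): not NE [P1→B gives 7>5; P2→Q gives 9>4; P3→Y gives 6>4]
(A,P,Y): not NE [P1→B gives 7>3]
(A,P,Z): not NE [P1→B gives 1>0; P3→Y gives 6>4]
(A,Q,X): not NE [P3→Y gives 10>7]
(A,Q,Y): not NE [P2→P gives 6>5]
(A,Q,Z): not NE [P1→B gives 9>4; P2→P gives 7>5; P3→Y gives 10>7]
(B,P,X): not NE [P2→Q gives 9>6; P3→Y gives 9>6]
(B,P,Y): not NE [P2→Q gives 8>7]
(B,P,Z): not NE [P3→Y gives 9>1]
(B,Q,X): not NE [P1→A gives 8>7; P3→Z gives 8>0]
(B,Q,Y): not NE [P1→A gives 4>3; P3→Z gives 8>0]
(B,Q,Z): not NE [P2→P gives 9>4]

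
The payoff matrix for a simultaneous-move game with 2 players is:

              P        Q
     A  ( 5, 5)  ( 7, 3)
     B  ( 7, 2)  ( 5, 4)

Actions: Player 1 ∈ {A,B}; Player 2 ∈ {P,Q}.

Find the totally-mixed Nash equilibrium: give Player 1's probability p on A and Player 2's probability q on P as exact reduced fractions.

(p,q) = (1/2, 1/2)

P1 indiff ⇒ q·5+(1-q)·7 = q·7+(1-q)·5 ⇒ q(-2) = (1-q)(-2) ⇒ q = 1/2
P2 indiff ⇒ p·5+(1-p)·2 = p·3+(1-p)·4 ⇒ p(2) = (1-p)(2) ⇒ p = 1/2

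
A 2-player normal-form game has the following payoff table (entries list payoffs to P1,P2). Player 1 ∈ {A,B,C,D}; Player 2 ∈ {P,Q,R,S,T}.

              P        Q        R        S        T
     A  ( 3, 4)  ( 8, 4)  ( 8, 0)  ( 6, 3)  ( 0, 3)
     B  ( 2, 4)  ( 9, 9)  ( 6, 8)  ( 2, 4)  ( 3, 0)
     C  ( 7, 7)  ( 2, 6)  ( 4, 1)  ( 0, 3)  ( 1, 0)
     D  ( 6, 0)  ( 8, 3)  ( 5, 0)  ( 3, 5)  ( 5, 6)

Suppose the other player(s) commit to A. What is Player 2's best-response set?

u_2(P vs A) = 4
u_2(Q vs A) = 4
u_2(R vs A) = 0
u_2(S vs A) = 3
u_2(T vs A) = 3
max payoff 4 at {P,Q}

P2 best: {P,Q}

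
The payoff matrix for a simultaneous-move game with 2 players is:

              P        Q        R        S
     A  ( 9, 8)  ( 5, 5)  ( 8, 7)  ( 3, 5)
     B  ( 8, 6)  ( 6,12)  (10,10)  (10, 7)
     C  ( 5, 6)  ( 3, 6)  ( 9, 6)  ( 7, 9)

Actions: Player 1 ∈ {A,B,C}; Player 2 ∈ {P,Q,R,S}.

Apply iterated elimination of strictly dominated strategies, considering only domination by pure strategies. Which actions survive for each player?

IESDS → P1:{A,B} P2:{P,Q,R}

P1 drop C (B beats it: P:8>5 Q:6>3 R:10>9 S:10>7)
P2 drop S (R beats it: A:7>5 B:10>7)
P1→{A,B} P2→{P,Q,R}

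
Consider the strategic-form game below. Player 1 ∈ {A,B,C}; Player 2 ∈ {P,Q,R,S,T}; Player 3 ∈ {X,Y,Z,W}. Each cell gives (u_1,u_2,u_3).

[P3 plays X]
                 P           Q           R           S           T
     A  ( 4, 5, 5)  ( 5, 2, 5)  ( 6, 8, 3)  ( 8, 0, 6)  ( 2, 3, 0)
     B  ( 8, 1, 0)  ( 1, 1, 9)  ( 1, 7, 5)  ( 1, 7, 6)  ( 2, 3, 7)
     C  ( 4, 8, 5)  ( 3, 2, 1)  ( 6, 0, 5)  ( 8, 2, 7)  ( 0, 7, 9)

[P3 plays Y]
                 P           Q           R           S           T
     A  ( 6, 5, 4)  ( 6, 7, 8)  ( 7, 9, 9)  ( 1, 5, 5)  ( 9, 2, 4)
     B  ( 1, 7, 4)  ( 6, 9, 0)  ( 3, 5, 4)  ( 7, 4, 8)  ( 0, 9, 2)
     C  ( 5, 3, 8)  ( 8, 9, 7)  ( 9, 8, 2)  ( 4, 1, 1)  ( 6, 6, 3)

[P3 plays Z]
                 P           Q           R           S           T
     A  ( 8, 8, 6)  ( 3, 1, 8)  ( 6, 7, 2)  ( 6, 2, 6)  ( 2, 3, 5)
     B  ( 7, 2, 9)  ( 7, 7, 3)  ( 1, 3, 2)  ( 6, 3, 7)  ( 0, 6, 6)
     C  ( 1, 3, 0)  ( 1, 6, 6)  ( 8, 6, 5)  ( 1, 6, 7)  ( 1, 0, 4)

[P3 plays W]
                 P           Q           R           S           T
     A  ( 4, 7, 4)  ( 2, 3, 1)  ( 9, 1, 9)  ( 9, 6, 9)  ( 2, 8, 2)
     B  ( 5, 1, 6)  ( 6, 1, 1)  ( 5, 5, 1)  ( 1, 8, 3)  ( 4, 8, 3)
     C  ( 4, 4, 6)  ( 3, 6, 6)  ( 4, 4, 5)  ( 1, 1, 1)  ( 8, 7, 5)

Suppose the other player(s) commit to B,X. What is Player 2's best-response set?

u_2(P vs B,X) = 1
u_2(Q vs B,X) = 1
u_2(R vs B,X) = 7
u_2(S vs B,X) = 7
u_2(T vs B,X) = 3
max payoff 7 at {R,S}

P2 best: {R,S}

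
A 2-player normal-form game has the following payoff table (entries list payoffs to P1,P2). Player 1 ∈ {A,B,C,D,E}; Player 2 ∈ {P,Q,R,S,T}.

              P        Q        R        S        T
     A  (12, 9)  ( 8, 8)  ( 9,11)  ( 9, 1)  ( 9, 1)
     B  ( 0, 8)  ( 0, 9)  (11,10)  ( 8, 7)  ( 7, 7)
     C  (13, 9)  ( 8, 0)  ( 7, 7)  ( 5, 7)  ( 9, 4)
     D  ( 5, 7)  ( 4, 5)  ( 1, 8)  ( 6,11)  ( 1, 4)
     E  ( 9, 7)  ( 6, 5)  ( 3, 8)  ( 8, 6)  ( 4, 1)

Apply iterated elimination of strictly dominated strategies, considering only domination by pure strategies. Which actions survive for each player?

Remaining: P1:{A,B,C} P2:{P,R}

P1 drop D (A beats it: P:12>5 Q:8>4 R:9>1 S:9>6 T:9>1)
P1 drop E (A beats it: P:12>9 Q:8>6 R:9>3 S:9>8 T:9>4)
P2 drop Q (R beats it: A:11>8 B:10>9 C:7>0)
P2 drop S (P beats it: A:9>1 B:8>7 C:9>7)
P2 drop T (P beats it: A:9>1 B:8>7 C:9>4)
P1→{A,B,C} P2→{P,R}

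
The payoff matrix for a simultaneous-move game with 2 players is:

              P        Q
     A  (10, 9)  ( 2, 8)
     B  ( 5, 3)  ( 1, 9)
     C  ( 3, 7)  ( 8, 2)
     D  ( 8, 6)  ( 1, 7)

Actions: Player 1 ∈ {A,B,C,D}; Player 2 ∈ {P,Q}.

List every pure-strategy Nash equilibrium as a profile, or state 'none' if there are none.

NE set: (A,P)

(A,P): NE
(A,Q): not NE [P1→C gives 8>2; P2→P gives 9>8]
(B,P): not NE [P1→A gives 10>5; P2→Q gives 9>3]
(B,Q): not NE [P1→C gives 8>1]
(C,P): not NE [P1→A gives 10>3]
(C,Q): not NE [P2→P gives 7>2]
(D,P): not NE [P1→A gives 10>8; P2→Q gives 7>6]
(D,Q): not NE [P1→C gives 8>1]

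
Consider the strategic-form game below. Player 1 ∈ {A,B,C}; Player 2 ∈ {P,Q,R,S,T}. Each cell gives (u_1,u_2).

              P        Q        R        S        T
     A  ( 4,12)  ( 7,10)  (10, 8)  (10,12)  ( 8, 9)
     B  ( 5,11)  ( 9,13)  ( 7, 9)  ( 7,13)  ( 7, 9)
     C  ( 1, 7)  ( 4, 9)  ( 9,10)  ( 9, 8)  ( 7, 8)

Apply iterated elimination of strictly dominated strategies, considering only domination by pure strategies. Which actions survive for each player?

P1 drop C (A beats it: P:4>1 Q:7>4 R:10>9 S:10>9 T:8>7)
P2 drop R (P beats it: A:12>8 B:11>9)
P2 drop T (P beats it: A:12>9 B:11>9)
P1→{A,B} P2→{P,Q,S}

IESDS → P1:{A,B} P2:{P,Q,S}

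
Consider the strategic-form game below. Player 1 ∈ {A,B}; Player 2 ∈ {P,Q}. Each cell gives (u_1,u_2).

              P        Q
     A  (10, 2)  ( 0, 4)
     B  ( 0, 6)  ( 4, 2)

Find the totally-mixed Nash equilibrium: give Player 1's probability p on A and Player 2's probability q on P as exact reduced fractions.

p=2/3, q=2/7

P1 indiff ⇒ q·10+(1-q)·0 = q·0+(1-q)·4 ⇒ q(10) = (1-q)(4) ⇒ q = 2/7
P2 indiff ⇒ p·2+(1-p)·6 = p·4+(1-p)·2 ⇒ p(-2) = (1-p)(-4) ⇒ p = 2/3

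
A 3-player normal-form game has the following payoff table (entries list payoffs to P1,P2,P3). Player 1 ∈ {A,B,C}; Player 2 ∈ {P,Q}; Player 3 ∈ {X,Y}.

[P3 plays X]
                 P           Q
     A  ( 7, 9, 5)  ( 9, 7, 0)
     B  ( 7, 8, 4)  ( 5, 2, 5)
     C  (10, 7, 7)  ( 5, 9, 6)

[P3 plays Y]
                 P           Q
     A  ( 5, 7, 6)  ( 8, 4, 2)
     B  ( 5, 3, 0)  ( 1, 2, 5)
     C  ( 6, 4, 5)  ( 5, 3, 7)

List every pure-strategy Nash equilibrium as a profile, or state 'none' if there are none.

No pure NE.

(A,P,X): not NE [P1→C gives 10>7; P3→Y gives 6>5]
(A,P,Y): not NE [P1→C gives 6>5]
(A,Q,X): not NE [P2→P gives 9>7; P3→Y gives 2>0]
(A,Q,Y): not NE [P2→P gives 7>4]
(B,P,X): not NE [P1→C gives 10>7]
(B,P,Y): not NE [P1→C gives 6>5; P3→X gives 4>0]
(B,Q,X): not NE [P1→A gives 9>5; P2→P gives 8>2]
(B,Q,Y): not NE [P1→A gives 8>1; P2→P gives 3>2]
(C,P,X): not NE [P2→Q gives 9>7]
(C,P,Y): not NE [P3→X gives 7>5]
(C,Q,X): not NE [P1→A gives 9>5; P3→Y gives 7>6]
(C,Q,Y): not NE [P1→A gives 8>5; P2→P gives 4>3]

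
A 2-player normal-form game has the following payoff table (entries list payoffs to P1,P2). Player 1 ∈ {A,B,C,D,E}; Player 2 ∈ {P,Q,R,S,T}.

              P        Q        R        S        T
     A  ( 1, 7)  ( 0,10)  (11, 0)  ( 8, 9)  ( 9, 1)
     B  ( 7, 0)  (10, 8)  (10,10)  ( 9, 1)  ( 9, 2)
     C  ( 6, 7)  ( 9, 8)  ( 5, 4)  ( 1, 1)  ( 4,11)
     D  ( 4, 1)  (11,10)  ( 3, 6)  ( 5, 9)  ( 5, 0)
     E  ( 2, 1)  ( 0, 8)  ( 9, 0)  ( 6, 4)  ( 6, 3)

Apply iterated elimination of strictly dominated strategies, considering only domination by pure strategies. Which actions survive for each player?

IESDS → P1:{A,B,D} P2:{Q,R}

P1 drop C (B beats it: P:7>6 Q:10>9 R:10>5 S:9>1 T:9>4)
P1 drop E (B beats it: P:7>2 Q:10>0 R:10>9 S:9>6 T:9>6)
P2 drop P (Q beats it: A:10>7 B:8>0 D:10>1)
P2 drop S (Q beats it: A:10>9 B:8>1 D:10>9)
P2 drop T (Q beats it: A:10>1 B:8>2 D:10>0)
P1→{A,B,D} P2→{Q,R}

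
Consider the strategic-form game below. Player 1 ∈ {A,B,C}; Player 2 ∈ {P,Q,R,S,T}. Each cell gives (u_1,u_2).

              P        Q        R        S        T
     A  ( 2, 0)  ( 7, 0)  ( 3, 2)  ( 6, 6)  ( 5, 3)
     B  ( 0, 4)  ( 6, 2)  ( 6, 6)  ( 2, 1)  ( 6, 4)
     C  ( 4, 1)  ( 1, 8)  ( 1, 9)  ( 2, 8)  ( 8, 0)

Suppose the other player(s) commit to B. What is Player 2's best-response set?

u_2(P vs B) = 4
u_2(Q vs B) = 2
u_2(R vs B) = 6
u_2(S vs B) = 1
u_2(T vs B) = 4
max payoff 6 at {R}

BR_2 = {R}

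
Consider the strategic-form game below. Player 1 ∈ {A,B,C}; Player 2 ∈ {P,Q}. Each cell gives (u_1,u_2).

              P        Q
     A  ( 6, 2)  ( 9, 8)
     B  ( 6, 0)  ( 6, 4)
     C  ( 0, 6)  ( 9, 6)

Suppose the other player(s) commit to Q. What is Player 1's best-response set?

P1 best: {A,C}

u_1(A vs Q) = 9
u_1(B vs Q) = 6
u_1(C vs Q) = 9
max payoff 9 at {A,C}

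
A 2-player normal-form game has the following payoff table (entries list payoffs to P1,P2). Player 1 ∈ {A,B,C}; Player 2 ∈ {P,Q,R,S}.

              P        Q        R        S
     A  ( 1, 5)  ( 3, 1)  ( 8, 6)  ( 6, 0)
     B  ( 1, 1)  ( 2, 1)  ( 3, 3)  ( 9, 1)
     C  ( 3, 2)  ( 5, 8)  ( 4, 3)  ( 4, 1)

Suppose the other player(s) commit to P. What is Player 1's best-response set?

P1 best: {C}

u_1(A vs P) = 1
u_1(B vs P) = 1
u_1(C vs P) = 3
max payoff 3 at {C}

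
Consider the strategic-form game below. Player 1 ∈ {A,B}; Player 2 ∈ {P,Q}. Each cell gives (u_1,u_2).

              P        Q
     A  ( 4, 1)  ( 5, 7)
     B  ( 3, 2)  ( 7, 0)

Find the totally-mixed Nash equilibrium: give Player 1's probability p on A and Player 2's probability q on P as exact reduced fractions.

P1 indiff ⇒ q·4+(1-q)·5 = q·3+(1-q)·7 ⇒ q(1) = (1-q)(2) ⇒ q = 2/3
P2 indiff ⇒ p·1+(1-p)·2 = p·7+(1-p)·0 ⇒ p(-6) = (1-p)(-2) ⇒ p = 1/4

p=1/4, q=2/3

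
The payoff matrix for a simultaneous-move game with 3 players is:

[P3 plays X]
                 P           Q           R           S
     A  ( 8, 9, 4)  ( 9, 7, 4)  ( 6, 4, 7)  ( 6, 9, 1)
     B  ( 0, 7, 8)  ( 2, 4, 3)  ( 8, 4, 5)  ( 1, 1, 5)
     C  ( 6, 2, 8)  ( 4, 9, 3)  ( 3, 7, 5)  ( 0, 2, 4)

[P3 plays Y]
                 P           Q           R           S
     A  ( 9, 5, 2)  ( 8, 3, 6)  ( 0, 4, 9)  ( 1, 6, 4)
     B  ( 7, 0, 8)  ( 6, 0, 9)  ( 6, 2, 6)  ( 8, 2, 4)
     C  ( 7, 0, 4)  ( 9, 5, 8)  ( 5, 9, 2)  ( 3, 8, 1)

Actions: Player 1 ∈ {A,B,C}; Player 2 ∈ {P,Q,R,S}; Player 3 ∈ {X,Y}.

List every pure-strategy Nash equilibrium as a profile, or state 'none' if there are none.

(A,P,X): NE
(A,P,Y): not NE [P2→S gives 6>5; P3→X gives 4>2]
(A,Q,X): not NE [P2→S gives 9>7; P3→Y gives 6>4]
(A,Q,Y): not NE [P1→C gives 9>8; P2→S gives 6>3]
(A,R,X): not NE [P1→B gives 8>6; P2→S gives 9>4; P3→Y gives 9>7]
(A,R,Y): not NE [P1→B gives 6>0; P2→S gives 6>4]
(A,S,X): not NE [P3→Y gives 4>1]
(A,S,Y): not NE [P1→B gives 8>1]
(B,P,X): not NE [P1→A gives 8>0]
(B,P,Y): not NE [P1→A gives 9>7; P2→S gives 2>0]
(B,Q,X): not NE [P1→A gives 9>2; P2→P gives 7>4; P3→Y gives 9>3]
(B,Q,Y): not NE [P1→C gives 9>6; P2→S gives 2>0]
(B,R,X): not NE [P2→P gives 7>4; P3→Y gives 6>5]
(B,R,Y): NE
(B,S,X): not NE [P1→A gives 6>1; P2→P gives 7>1]
(B,S,Y): not NE [P3→X gives 5>4]
(C,P,X): not NE [P1→A gives 8>6; P2→Q gives 9>2]
(C,P,Y): not NE [P1→A gives 9>7; P2→R gives 9>0; P3→X gives 8>4]
(C,Q,X): not NE [P1→A gives 9>4; P3→Y gives 8>3]
(C,Q,Y): not NE [P2→R gives 9>5]
(C,R,X): not NE [P1→B gives 8>3; P2→Q gives 9>7]
(C,R,Y): not NE [P1→B gives 6>5; P3→X gives 5>2]
(C,S,X): not NE [P1→A gives 6>0; P2→Q gives 9>2]
(C,S,Y): not NE [P1→B gives 8>3; P2→R gives 9>8; P3→X gives 4>1]

PSNE = {(A,P,X), (B,R,Y)}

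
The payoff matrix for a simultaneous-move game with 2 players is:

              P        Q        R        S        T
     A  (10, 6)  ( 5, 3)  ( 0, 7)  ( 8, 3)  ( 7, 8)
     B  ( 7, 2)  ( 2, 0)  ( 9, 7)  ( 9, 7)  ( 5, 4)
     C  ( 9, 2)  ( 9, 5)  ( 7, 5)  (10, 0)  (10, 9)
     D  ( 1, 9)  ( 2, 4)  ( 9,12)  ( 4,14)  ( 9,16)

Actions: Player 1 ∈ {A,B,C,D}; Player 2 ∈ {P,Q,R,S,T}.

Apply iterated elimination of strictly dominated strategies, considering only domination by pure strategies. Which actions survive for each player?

Remaining: P1:{B,C,D} P2:{R,S,T}

P2 drop P (R beats it: A:7>6 B:7>2 C:5>2 D:12>9)
P1 drop A (C beats it: Q:9>5 R:7>0 S:10>8 T:10>7)
P2 drop Q (T beats it: B:4>0 C:9>5 D:16>4)
P1→{B,C,D} P2→{R,S,T}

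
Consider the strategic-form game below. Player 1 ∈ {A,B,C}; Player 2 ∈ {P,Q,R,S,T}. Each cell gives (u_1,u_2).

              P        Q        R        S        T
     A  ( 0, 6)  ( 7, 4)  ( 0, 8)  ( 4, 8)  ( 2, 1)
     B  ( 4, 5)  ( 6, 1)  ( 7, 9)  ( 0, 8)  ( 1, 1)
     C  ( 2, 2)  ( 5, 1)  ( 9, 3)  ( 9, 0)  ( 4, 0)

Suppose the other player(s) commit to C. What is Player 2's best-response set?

u_2(P vs C) = 2
u_2(Q vs C) = 1
u_2(R vs C) = 3
u_2(S vs C) = 0
u_2(T vs C) = 0
max payoff 3 at {R}

P2 best: {R}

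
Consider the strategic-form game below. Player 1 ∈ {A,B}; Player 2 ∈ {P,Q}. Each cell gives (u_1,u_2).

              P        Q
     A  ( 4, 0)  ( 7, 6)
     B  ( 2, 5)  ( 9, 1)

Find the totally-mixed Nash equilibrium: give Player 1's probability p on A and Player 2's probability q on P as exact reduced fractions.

p=2/5, q=1/2

P1 indiff ⇒ q·4+(1-q)·7 = q·2+(1-q)·9 ⇒ q(2) = (1-q)(2) ⇒ q = 1/2
P2 indiff ⇒ p·0+(1-p)·5 = p·6+(1-p)·1 ⇒ p(-6) = (1-p)(-4) ⇒ p = 2/5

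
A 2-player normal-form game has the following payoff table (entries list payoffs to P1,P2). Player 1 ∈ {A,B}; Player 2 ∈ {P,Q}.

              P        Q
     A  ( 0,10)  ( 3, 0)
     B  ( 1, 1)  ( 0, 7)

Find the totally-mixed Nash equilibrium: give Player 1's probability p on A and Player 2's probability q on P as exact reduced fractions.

P1 indiff ⇒ q·0+(1-q)·3 = q·1+(1-q)·0 ⇒ q(-1) = (1-q)(-3) ⇒ q = 3/4
P2 indiff ⇒ p·10+(1-p)·1 = p·0+(1-p)·7 ⇒ p(10) = (1-p)(6) ⇒ p = 3/8

P1 mixes 3/8 on A; P2 mixes 3/4 on P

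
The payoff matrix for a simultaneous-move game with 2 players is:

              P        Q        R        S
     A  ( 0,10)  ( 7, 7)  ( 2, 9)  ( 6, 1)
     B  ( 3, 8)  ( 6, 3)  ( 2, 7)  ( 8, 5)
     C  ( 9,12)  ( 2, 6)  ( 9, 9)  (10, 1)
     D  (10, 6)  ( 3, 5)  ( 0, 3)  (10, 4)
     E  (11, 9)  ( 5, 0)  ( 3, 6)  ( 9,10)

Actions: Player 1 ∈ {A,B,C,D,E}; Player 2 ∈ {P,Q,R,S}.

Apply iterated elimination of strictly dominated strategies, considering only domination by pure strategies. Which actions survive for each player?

IESDS → P1:{C,D,E} P2:{P,S}

P2 drop Q (P beats it: A:10>7 B:8>3 C:12>6 D:6>5 E:9>0)
P1 drop A (C beats it: P:9>0 R:9>2 S:10>6)
P1 drop B (C beats it: P:9>3 R:9>2 S:10>8)
P2 drop R (P beats it: C:12>9 D:6>3 E:9>6)
P1→{C,D,E} P2→{P,S}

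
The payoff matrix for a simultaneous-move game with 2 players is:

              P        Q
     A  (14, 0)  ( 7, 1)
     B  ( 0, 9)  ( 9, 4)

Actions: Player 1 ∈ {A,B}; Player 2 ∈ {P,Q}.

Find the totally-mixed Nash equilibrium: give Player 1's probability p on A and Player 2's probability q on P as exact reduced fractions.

P1 indiff ⇒ q·14+(1-q)·7 = q·0+(1-q)·9 ⇒ q(14) = (1-q)(2) ⇒ q = 1/8
P2 indiff ⇒ p·0+(1-p)·9 = p·1+(1-p)·4 ⇒ p(-1) = (1-p)(-5) ⇒ p = 5/6

p=5/6, q=1/8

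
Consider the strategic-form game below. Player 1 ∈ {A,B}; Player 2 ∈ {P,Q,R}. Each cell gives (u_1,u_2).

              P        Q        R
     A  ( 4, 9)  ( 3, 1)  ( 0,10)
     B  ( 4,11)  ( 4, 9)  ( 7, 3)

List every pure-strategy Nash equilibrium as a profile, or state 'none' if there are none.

Nash profiles: (B,P)

(A,P): not NE [P2→R gives 10>9]
(A,Q): not NE [P1→B gives 4>3; P2→R gives 10>1]
(A,R): not NE [P1→B gives 7>0]
(B,P): NE
(B,Q): not NE [P2→P gives 11>9]
(B,R): not NE [P2→P gives 11>3]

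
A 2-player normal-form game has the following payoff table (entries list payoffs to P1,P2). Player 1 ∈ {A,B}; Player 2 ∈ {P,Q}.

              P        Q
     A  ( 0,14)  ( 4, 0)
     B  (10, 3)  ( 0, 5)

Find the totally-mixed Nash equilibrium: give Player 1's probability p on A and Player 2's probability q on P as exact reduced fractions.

P1 indiff ⇒ q·0+(1-q)·4 = q·10+(1-q)·0 ⇒ q(-10) = (1-q)(-4) ⇒ q = 2/7
P2 indiff ⇒ p·14+(1-p)·3 = p·0+(1-p)·5 ⇒ p(14) = (1-p)(2) ⇒ p = 1/8

p=1/8, q=2/7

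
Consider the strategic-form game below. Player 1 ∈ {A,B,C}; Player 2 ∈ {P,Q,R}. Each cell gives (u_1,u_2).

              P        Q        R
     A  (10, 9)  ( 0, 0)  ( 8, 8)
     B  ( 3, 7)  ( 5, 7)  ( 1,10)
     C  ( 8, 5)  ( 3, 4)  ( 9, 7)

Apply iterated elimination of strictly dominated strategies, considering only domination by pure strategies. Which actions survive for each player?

P2 drop Q (R beats it: A:8>0 B:10>7 C:7>4)
P1 drop B (A beats it: P:10>3 R:8>1)
P1→{A,C} P2→{P,R}

IESDS → P1:{A,C} P2:{P,R}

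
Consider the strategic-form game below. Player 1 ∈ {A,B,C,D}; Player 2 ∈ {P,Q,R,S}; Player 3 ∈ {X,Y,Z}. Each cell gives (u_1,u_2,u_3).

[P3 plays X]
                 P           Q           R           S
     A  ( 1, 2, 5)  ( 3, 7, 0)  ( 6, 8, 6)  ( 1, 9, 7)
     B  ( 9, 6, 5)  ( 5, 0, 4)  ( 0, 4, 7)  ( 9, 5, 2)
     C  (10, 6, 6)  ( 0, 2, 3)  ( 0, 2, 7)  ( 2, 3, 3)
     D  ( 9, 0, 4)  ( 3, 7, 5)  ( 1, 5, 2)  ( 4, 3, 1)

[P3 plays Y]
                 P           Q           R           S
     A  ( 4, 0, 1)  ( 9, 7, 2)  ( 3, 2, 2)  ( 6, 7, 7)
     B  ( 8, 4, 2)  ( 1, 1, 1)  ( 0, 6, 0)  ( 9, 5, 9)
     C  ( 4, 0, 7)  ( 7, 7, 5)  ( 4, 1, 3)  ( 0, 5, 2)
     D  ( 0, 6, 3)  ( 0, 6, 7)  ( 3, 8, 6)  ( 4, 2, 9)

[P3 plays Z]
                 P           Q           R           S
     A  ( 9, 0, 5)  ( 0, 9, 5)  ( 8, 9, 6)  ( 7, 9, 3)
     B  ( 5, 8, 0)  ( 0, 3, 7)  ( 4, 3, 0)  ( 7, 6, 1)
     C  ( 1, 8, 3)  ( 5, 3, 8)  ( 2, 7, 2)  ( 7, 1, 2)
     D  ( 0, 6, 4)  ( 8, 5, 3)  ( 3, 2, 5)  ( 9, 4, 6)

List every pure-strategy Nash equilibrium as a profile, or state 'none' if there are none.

NE set: (A,R,Z)

(A,P,X): not NE [P1→C gives 10>1; P2→S gives 9>2]
(A,P,Y): not NE [P1→B gives 8>4; P2→S gives 7>0; P3→Z gives 5>1]
(A,P,Z): not NE [P2→S gives 9>0]
(A,Q,X): not NE [P1→B gives 5>3; P2→S gives 9>7; P3→Z gives 5>0]
(A,Q,Y): not NE [P3→Z gives 5>2]
(A,Q,Z): not NE [P1→D gives 8>0]
(A,R,X): not NE [P2→S gives 9>8]
(A,R,Y): not NE [P1→C gives 4>3; P2→S gives 7>2; P3→Z gives 6>2]
(A,R,Z): NE
(A,S,X): not NE [P1→B gives 9>1]
(A,S,Y): not NE [P1→B gives 9>6]
(A,S,Z): not NE [P1→D gives 9>7; P3→Y gives 7>3]
(B,P,X): not NE [P1→C gives 10>9]
(B,P,Y): not NE [P2→R gives 6>4; P3→X gives 5>2]
(B,P,Z): not NE [P1→A gives 9>5; P3→X gives 5>0]
(B,Q,X): not NE [P2→P gives 6>0; P3→Z gives 7>4]
(B,Q,Y): not NE [P1→A gives 9>1; P2→R gives 6>1; P3→Z gives 7>1]
(B,Q,Z): not NE [P1→D gives 8>0; P2→P gives 8>3]
(B,R,X): not NE [P1→A gives 6>0; P2→P gives 6>4]
(B,R,Y): not NE [P1→C gives 4>0; P3→X gives 7>0]
(B,R,Z): not NE [P1→A gives 8>4; P2→P gives 8>3; P3→X gives 7>0]
(B,S,X): not NE [P2→P gives 6>5; P3→Y gives 9>2]
(B,S,Y): not NE [P2→R gives 6>5]
(B,S,Z): not NE [P1→D gives 9>7; P2→P gives 8>6; P3→Y gives 9>1]
(C,P,X): not NE [P3→Y gives 7>6]
(C,P,Y): not NE [P1→B gives 8>4; P2→Q gives 7>0]
(C,P,Z): not NE [P1→A gives 9>1; P3→Y gives 7>3]
(C,Q,X): not NE [P1→B gives 5>0; P2→P gives 6>2; P3→Z gives 8>3]
(C,Q,Y): not NE [P1→A gives 9>7; P3→Z gives 8>5]
(C,Q,Z): not NE [P1→D gives 8>5; P2→P gives 8>3]
(C,R,X): not NE [P1→A gives 6>0; P2→P gives 6>2]
(C,R,Y): not NE [P2→Q gives 7>1; P3→X gives 7>3]
(C,R,Z): not NE [P1→A gives 8>2; P2→P gives 8>7; P3→X gives 7>2]
(C,S,X): not NE [P1→B gives 9>2; P2→P gives 6>3]
(C,S,Y): not NE [P1→B gives 9>0; P2→Q gives 7>5; P3→X gives 3>2]
(C,S,Z): not NE [P1→D gives 9>7; P2→P gives 8>1; P3→X gives 3>2]
(D,P,X): not NE [P1→C gives 10>9; P2→Q gives 7>0]
(D,P,Y): not NE [P1→B gives 8>0; P2→R gives 8>6; P3→Z gives 4>3]
(D,P,Z): not NE [P1→A gives 9>0]
(D,Q,X): not NE [P1→B gives 5>3; P3→Y gives 7>5]
(D,Q,Y): not NE [P1→A gives 9>0; P2→R gives 8>6]
(D,Q,Z): not NE [P2→P gives 6>5; P3→Y gives 7>3]
(D,R,X): not NE [P1→A gives 6>1; P2→Q gives 7>5; P3→Y gives 6>2]
(D,R,Y): not NE [P1→C gives 4>3]
(D,R,Z): not NE [P1→A gives 8>3; P2→P gives 6>2; P3→Y gives 6>5]
(D,S,X): not NE [P1→B gives 9>4; P2→Q gives 7>3; P3→Y gives 9>1]
(D,S,Y): not NE [P1→B gives 9>4; P2→R gives 8>2]
(D,S,Z): not NE [P2→P gives 6>4; P3→Y gives 9>6]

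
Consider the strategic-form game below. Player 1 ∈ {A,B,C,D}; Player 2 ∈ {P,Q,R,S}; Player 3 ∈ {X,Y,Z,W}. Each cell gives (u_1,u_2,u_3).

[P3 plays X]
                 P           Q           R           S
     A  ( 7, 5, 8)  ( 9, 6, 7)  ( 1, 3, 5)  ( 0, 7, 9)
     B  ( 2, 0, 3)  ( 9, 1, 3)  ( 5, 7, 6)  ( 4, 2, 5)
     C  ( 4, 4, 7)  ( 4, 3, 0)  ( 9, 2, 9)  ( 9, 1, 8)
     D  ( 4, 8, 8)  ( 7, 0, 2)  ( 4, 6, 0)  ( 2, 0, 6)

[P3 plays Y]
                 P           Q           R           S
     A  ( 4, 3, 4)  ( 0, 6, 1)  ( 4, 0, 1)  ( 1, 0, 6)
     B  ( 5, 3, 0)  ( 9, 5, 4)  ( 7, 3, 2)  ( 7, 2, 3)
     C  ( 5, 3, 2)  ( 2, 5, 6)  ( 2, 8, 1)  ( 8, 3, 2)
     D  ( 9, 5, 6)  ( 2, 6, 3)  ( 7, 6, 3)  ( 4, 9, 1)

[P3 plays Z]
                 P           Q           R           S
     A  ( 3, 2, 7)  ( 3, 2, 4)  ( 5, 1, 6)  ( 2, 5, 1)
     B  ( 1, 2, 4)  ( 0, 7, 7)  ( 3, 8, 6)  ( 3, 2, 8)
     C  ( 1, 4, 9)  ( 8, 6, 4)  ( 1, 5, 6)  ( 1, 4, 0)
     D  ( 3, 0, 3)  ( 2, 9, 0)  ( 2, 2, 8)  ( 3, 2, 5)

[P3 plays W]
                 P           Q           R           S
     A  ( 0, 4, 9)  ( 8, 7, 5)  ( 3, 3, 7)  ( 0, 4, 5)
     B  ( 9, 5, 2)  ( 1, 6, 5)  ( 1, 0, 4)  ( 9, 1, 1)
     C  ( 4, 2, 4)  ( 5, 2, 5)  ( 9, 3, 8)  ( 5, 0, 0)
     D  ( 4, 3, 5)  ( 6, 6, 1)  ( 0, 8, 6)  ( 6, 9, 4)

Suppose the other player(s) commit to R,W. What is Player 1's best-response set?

P1 best: {C}

u_1(A vs R,W) = 3
u_1(B vs R,W) = 1
u_1(C vs R,W) = 9
u_1(D vs R,W) = 0
max payoff 9 at {C}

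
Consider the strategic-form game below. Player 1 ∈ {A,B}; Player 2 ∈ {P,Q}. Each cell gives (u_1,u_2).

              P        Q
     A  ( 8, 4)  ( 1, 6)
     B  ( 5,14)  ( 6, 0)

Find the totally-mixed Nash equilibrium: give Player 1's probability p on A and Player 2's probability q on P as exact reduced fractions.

P1 indiff ⇒ q·8+(1-q)·1 = q·5+(1-q)·6 ⇒ q(3) = (1-q)(5) ⇒ q = 5/8
P2 indiff ⇒ p·4+(1-p)·14 = p·6+(1-p)·0 ⇒ p(-2) = (1-p)(-14) ⇒ p = 7/8

P1 mixes 7/8 on A; P2 mixes 5/8 on P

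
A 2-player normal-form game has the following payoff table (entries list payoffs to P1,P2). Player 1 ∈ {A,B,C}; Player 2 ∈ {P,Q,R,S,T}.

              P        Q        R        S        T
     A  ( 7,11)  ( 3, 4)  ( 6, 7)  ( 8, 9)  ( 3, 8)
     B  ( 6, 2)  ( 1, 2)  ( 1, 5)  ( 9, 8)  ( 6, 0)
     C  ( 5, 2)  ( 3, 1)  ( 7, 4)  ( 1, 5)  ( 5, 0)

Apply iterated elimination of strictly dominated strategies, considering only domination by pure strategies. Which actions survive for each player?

Remaining: P1:{A,B} P2:{P,S}

P2 drop Q (R beats it: A:7>4 B:5>2 C:4>1)
P2 drop R (S beats it: A:9>7 B:8>5 C:5>4)
P1 drop C (B beats it: P:6>5 S:9>1 T:6>5)
P2 drop T (P beats it: A:11>8 B:2>0)
P1→{A,B} P2→{P,S}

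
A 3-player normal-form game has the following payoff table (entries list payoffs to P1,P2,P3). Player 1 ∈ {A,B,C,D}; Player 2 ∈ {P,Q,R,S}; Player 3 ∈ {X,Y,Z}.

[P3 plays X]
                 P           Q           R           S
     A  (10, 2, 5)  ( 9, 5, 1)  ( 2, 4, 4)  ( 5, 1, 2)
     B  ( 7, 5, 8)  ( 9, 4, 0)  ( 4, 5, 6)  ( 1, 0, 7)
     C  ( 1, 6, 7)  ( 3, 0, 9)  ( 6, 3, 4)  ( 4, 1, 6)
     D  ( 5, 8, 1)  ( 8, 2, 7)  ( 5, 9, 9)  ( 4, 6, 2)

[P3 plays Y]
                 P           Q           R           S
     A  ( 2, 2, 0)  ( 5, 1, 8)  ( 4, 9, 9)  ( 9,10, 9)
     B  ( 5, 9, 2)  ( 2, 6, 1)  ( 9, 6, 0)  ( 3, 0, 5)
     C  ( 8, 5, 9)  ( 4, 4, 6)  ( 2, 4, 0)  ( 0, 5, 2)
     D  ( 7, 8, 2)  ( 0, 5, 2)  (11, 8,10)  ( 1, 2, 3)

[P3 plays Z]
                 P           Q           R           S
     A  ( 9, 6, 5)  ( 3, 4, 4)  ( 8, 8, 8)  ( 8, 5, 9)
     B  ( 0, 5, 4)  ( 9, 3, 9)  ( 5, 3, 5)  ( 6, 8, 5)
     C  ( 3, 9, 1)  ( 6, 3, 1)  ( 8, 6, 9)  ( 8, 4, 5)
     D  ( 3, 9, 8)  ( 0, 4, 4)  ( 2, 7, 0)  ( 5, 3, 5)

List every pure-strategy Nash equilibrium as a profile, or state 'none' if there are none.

(A,P,X): not NE [P2→Q gives 5>2]
(A,P,Y): not NE [P1→C gives 8>2; P2→S gives 10>2; P3→Z gives 5>0]
(A,P,Z): not NE [P2→R gives 8>6]
(A,Q,X): not NE [P3→Y gives 8>1]
(A,Q,Y): not NE [P2→S gives 10>1]
(A,Q,Z): not NE [P1→B gives 9>3; P2→R gives 8>4; P3→Y gives 8>4]
(A,R,X): not NE [P1→C gives 6>2; P2→Q gives 5>4; P3→Y gives 9>4]
(A,R,Y): not NE [P1→D gives 11>4; P2→S gives 10>9]
(A,R,Z): not NE [P3→Y gives 9>8]
(A,S,X): not NE [P2→Q gives 5>1; P3→Z gives 9>2]
(A,S,Y): NE
(A,S,Z): not NE [P2→R gives 8>5]
(B,P,X): not NE [P1→A gives 10>7]
(B,P,Y): not NE [P1→C gives 8>5; P3→X gives 8>2]
(B,P,Z): not NE [P1→A gives 9>0; P2→S gives 8>5; P3→X gives 8>4]
(B,Q,X): not NE [P2→R gives 5>4; P3→Z gives 9>0]
(B,Q,Y): not NE [P1→A gives 5>2; P2→P gives 9>6; P3→Z gives 9>1]
(B,Q,Z): not NE [P2→S gives 8>3]
(B,R,X): not NE [P1→C gives 6>4]
(B,R,Y): not NE [P1→D gives 11>9; P2→P gives 9>6; P3→X gives 6>0]
(B,R,Z): not NE [P1→C gives 8>5; P2→S gives 8>3; P3→X gives 6>5]
(B,S,X): not NE [P1→A gives 5>1; P2→R gives 5>0]
(B,S,Y): not NE [P1→A gives 9>3; P2→P gives 9>0; P3→X gives 7>5]
(B,S,Z): not NE [P1→C gives 8>6; P3→X gives 7>5]
(C,P,X): not NE [P1→A gives 10>1; P3→Y gives 9>7]
(C,P,Y): NE
(C,P,Z): not NE [P1→A gives 9>3; P3→Y gives 9>1]
(C,Q,X): not NE [P1→B gives 9>3; P2→P gives 6>0]
(C,Q,Y): not NE [P1→A gives 5>4; P2→S gives 5>4; P3→X gives 9>6]
(C,Q,Z): not NE [P1→B gives 9>6; P2→P gives 9>3; P3→X gives 9>1]
(C,R,X): not NE [P2→P gives 6>3; P3→Z gives 9>4]
(C,R,Y): not NE [P1→D gives 11>2; P2→S gives 5>4; P3→Z gives 9>0]
(C,R,Z): not NE [P2→P gives 9>6]
(C,S,X): not NE [P1→A gives 5>4; P2→P gives 6>1]
(C,S,Y): not NE [P1→A gives 9>0; P3→X gives 6>2]
(C,S,Z): not NE [P2→P gives 9>4; P3→X gives 6>5]
(D,P,X): not NE [P1→A gives 10>5; P2→R gives 9>8; P3→Z gives 8>1]
(D,P,Y): not NE [P1→C gives 8>7; P3→Z gives 8>2]
(D,P,Z): not NE [P1→A gives 9>3]
(D,Q,X): not NE [P1→B gives 9>8; P2→R gives 9>2]
(D,Q,Y): not NE [P1→A gives 5>0; P2→R gives 8>5; P3→X gives 7>2]
(D,Q,Z): not NE [P1→B gives 9>0; P2→P gives 9>4; P3→X gives 7>4]
(D,R,X): not NE [P1→C gives 6>5; P3→Y gives 10>9]
(D,R,Y): NE
(D,R,Z): not NE [P1→C gives 8>2; P2→P gives 9>7; P3→Y gives 10>0]
(D,S,X): not NE [P1→A gives 5>4; P2→R gives 9>6; P3→Z gives 5>2]
(D,S,Y): not NE [P1→A gives 9>1; P2→R gives 8>2; P3→Z gives 5>3]
(D,S,Z): not NE [P1→C gives 8>5; P2→P gives 9>3]

PSNE = {(A,S,Y), (C,P,Y), (D,R,Y)}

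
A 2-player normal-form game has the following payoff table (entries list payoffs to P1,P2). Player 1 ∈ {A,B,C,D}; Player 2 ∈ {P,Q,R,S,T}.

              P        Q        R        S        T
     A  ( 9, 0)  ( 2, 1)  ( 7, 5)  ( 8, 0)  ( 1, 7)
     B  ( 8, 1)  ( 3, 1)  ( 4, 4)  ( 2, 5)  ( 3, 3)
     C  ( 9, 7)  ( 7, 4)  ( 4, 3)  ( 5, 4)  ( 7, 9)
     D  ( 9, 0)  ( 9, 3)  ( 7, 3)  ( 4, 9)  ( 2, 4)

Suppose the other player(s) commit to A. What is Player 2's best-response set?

argmax u_2 = {T}

u_2(P vs A) = 0
u_2(Q vs A) = 1
u_2(R vs A) = 5
u_2(S vs A) = 0
u_2(T vs A) = 7
max payoff 7 at {T}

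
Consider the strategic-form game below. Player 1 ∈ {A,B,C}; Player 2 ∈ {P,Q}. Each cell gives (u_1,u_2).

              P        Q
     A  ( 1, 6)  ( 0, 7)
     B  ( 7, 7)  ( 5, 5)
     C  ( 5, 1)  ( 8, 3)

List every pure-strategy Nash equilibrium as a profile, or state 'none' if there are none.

Nash profiles: (B,P), (C,Q)

(A,P): not NE [P1→B gives 7>1; P2→Q gives 7>6]
(A,Q): not NE [P1→C gives 8>0]
(B,P): NE
(B,Q): not NE [P1→C gives 8>5; P2→P gives 7>5]
(C,P): not NE [P1→B gives 7>5; P2→Q gives 3>1]
(C,Q): NE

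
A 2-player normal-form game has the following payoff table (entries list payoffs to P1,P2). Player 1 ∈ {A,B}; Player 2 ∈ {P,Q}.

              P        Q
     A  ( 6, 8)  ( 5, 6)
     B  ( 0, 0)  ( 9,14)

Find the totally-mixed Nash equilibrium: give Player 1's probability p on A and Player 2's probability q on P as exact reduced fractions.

P1 indiff ⇒ q·6+(1-q)·5 = q·0+(1-q)·9 ⇒ q(6) = (1-q)(4) ⇒ q = 2/5
P2 indiff ⇒ p·8+(1-p)·0 = p·6+(1-p)·14 ⇒ p(2) = (1-p)(14) ⇒ p = 7/8

p=7/8, q=2/5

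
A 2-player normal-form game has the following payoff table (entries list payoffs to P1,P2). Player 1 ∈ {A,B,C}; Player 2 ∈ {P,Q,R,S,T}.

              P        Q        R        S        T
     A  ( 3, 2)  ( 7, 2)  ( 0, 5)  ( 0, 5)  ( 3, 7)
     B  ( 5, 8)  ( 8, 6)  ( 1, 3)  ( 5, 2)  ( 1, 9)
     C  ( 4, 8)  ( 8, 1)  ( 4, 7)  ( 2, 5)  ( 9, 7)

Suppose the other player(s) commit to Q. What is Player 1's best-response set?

P1 best: {B,C}

u_1(A vs Q) = 7
u_1(B vs Q) = 8
u_1(C vs Q) = 8
max payoff 8 at {B,C}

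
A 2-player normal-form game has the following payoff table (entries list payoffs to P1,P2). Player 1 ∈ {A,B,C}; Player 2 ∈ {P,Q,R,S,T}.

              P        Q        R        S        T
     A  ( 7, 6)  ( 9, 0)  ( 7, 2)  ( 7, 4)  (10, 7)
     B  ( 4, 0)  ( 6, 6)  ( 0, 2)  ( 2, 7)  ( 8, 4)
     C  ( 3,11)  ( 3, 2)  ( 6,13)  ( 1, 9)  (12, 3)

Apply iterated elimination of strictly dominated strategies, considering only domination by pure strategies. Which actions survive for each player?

IESDS → P1:{A,C} P2:{P,R,T}

P1 drop B (A beats it: P:7>4 Q:9>6 R:7>0 S:7>2 T:10>8)
P2 drop Q (P beats it: A:6>0 C:11>2)
P2 drop S (P beats it: A:6>4 C:11>9)
P1→{A,C} P2→{P,R,T}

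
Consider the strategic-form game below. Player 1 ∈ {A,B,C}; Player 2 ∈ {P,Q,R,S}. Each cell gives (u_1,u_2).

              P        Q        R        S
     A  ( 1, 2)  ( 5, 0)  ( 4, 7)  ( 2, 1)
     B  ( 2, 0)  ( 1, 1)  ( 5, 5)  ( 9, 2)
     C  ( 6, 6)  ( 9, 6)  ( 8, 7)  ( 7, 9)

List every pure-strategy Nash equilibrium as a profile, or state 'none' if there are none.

No pure NE.

(A,P): not NE [P1→C gives 6>1; P2→R gives 7>2]
(A,Q): not NE [P1→C gives 9>5; P2→R gives 7>0]
(A,R): not NE [P1→C gives 8>4]
(A,S): not NE [P1→B gives 9>2; P2→R gives 7>1]
(B,P): not NE [P1→C gives 6>2; P2→R gives 5>0]
(B,Q): not NE [P1→C gives 9>1; P2→R gives 5>1]
(B,R): not NE [P1→C gives 8>5]
(B,S): not NE [P2→R gives 5>2]
(C,P): not NE [P2→S gives 9>6]
(C,Q): not NE [P2→S gives 9>6]
(C,R): not NE [P2→S gives 9>7]
(C,S): not NE [P1→B gives 9>7]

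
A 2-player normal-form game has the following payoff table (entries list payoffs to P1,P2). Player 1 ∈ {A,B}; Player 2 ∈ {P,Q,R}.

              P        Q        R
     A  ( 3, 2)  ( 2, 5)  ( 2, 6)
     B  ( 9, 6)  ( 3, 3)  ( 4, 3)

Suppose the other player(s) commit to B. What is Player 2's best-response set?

argmax u_2 = {P}

u_2(P vs B) = 6
u_2(Q vs B) = 3
u_2(R vs B) = 3
max payoff 6 at {P}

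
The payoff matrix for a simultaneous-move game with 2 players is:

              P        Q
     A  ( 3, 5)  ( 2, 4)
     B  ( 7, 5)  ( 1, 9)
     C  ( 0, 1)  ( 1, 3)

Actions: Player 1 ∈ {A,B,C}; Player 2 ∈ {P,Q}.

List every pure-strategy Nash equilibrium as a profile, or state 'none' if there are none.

(A,P): not NE [P1→B gives 7>3]
(A,Q): not NE [P2→P gives 5>4]
(B,P): not NE [P2→Q gives 9>5]
(B,Q): not NE [P1→A gives 2>1]
(C,P): not NE [P1→B gives 7>0; P2→Q gives 3>1]
(C,Q): not NE [P1→A gives 2>1]

No pure NE.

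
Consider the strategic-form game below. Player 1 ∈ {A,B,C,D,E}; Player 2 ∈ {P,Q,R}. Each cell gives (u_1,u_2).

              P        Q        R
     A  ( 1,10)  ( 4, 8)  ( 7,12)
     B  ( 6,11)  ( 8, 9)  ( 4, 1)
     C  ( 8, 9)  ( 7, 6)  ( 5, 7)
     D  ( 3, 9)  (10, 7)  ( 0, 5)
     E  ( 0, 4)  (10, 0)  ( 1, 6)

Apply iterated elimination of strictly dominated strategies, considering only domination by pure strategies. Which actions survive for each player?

P2 drop Q (P beats it: A:10>8 B:11>9 C:9>6 D:9>7 E:4>0)
P1 drop B (C beats it: P:8>6 R:5>4)
P1 drop D (C beats it: P:8>3 R:5>0)
P1 drop E (A beats it: P:1>0 R:7>1)
P1→{A,C} P2→{P,R}

Survivors P1:{A,C} P2:{P,R}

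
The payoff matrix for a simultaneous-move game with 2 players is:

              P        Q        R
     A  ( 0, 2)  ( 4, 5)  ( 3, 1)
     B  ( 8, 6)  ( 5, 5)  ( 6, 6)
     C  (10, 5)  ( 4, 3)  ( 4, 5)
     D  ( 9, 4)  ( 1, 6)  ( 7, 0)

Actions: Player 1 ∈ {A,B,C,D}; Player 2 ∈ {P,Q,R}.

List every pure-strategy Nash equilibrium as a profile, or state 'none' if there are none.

NE set: (C,P)

(A,P): not NE [P1→C gives 10>0; P2→Q gives 5>2]
(A,Q): not NE [P1→B gives 5>4]
(A,R): not NE [P1→D gives 7>3; P2→Q gives 5>1]
(B,P): not NE [P1→C gives 10>8]
(B,Q): not NE [P2→R gives 6>5]
(B,R): not NE [P1→D gives 7>6]
(C,P): NE
(C,Q): not NE [P1→B gives 5>4; P2→R gives 5>3]
(C,R): not NE [P1→D gives 7>4]
(D,P): not NE [P1→C gives 10>9; P2→Q gives 6>4]
(D,Q): not NE [P1→B gives 5>1]
(D,R): not NE [P2→Q gives 6>0]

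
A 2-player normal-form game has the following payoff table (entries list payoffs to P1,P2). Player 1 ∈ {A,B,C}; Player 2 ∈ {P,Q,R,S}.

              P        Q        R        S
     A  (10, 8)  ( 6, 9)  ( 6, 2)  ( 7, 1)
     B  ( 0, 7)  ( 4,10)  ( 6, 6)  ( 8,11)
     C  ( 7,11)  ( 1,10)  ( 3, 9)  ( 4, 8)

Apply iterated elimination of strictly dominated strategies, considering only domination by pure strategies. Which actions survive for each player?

Survivors P1:{A,B} P2:{Q,S}

P1 drop C (A beats it: P:10>7 Q:6>1 R:6>3 S:7>4)
P2 drop P (Q beats it: A:9>8 B:10>7)
P2 drop R (Q beats it: A:9>2 B:10>6)
P1→{A,B} P2→{Q,S}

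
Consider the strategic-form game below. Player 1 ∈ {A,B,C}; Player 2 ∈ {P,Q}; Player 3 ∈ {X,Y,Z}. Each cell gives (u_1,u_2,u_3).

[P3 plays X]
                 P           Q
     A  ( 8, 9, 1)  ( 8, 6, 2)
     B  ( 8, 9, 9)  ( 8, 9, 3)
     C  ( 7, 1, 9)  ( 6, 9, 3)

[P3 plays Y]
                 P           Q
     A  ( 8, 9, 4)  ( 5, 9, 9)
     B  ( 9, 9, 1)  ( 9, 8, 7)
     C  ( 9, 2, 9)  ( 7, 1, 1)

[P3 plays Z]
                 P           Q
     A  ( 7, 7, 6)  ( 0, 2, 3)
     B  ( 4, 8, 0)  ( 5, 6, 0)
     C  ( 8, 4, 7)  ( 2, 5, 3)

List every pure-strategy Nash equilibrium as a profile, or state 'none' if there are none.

(A,P,X): not NE [P3→Z gives 6>1]
(A,P,Y): not NE [P1→C gives 9>8; P3→Z gives 6>4]
(A,P,Z): not NE [P1→C gives 8>7]
(A,Q,X): not NE [P2→P gives 9>6; P3→Y gives 9>2]
(A,Q,Y): not NE [P1→B gives 9>5]
(A,Q,Z): not NE [P1→B gives 5>0; P2→P gives 7>2; P3→Y gives 9>3]
(B,P,X): NE
(B,P,Y): not NE [P3→X gives 9>1]
(B,P,Z): not NE [P1→C gives 8>4; P3→X gives 9>0]
(B,Q,X): not NE [P3→Y gives 7>3]
(B,Q,Y): not NE [P2→P gives 9>8]
(B,Q,Z): not NE [P2→P gives 8>6; P3→Y gives 7>0]
(C,P,X): not NE [P1→B gives 8>7; P2→Q gives 9>1]
(C,P,Y): NE
(C,P,Z): not NE [P2→Q gives 5>4; P3→Y gives 9>7]
(C,Q,X): not NE [P1→B gives 8>6]
(C,Q,Y): not NE [P1→B gives 9>7; P2→P gives 2>1; P3→Z gives 3>1]
(C,Q,Z): not NE [P1→B gives 5>2]

NE set: (B,P,X), (C,P,Y)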